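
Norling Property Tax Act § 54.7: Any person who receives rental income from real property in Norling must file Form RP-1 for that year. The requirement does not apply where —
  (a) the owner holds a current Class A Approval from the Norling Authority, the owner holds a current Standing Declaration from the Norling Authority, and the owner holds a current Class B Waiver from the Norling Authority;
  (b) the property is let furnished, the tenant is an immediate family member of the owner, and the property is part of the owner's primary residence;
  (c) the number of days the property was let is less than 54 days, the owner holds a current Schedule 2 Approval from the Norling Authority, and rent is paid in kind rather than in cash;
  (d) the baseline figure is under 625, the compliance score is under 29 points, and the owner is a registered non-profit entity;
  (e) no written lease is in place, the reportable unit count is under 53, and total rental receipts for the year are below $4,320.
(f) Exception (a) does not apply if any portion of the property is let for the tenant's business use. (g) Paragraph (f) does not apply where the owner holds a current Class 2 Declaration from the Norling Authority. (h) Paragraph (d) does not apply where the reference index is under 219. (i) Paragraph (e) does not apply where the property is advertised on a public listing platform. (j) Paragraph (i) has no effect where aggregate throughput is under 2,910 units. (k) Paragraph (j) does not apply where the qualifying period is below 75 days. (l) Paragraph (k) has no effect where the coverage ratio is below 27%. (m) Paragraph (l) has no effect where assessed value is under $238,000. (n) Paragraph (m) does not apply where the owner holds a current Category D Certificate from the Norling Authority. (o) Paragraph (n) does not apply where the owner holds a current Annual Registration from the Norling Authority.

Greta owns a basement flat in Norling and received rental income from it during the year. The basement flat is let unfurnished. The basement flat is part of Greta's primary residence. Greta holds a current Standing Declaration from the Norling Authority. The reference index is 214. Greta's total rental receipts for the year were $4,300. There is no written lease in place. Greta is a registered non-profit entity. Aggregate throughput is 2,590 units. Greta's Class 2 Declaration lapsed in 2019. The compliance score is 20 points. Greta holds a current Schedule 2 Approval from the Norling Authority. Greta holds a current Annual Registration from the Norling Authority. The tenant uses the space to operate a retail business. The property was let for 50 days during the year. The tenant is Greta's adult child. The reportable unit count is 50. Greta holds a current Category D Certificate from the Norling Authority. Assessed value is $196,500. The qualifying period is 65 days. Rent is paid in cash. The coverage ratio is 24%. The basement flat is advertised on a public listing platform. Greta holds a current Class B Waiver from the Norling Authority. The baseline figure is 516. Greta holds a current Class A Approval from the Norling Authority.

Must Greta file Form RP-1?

Yes — Greta must file Form RP-1.

Exception (a): a current Class A Approval is held; a current Standing Declaration is held; a current Class B Waiver is held — every condition holds. But applying paragraphs (f)–(g): (f) operates — the space is let for business use. (g) is inapplicable (there is no Class 2 Declaration in force), so (f) stands. Exception (a) does not apply.
Exception (b) requires that the property is let furnished; but the property is let unfurnished, so (b) is unavailable.
Exception (c) requires that rent is paid in kind rather than in cash; but rent is paid in cash, so (c) is unavailable.
All of (d)'s requirements are met (the baseline figure is 516, under the 625 limit; the compliance score is 20 points, under the 29 points limit; Greta is a registered non-profit). But applying paragraph (h): (h) applies — the reference index is 214, under the 219 limit. So (d) is unavailable.
All of (e)'s requirements are met (there is no written lease; the reportable unit count is 50, under the 53 limit; total rental receipts for the year are $4,300, below the $4,320 limit). But applying paragraphs (i)–(o): (i) applies — the property is publicly advertised. (j) would limit (i) — aggregate throughput is 2,590 units, under the 2,910 units limit — but (k) sets (j) aside: (k) operates against (j): the qualifying period is 65 days, below the 75 days limit. (l) applies (the coverage ratio is 24%, below the 27% limit), but is displaced by (m): (m) applies — assessed value is $196,500, under the $238,000 limit. (n) applies (a current Category D Certificate is held), but is itself disapplied by (o): (o) is triggered — a current Annual Registration is held. So (e) is unavailable.
No exception is made out. Greta falls within the general rule.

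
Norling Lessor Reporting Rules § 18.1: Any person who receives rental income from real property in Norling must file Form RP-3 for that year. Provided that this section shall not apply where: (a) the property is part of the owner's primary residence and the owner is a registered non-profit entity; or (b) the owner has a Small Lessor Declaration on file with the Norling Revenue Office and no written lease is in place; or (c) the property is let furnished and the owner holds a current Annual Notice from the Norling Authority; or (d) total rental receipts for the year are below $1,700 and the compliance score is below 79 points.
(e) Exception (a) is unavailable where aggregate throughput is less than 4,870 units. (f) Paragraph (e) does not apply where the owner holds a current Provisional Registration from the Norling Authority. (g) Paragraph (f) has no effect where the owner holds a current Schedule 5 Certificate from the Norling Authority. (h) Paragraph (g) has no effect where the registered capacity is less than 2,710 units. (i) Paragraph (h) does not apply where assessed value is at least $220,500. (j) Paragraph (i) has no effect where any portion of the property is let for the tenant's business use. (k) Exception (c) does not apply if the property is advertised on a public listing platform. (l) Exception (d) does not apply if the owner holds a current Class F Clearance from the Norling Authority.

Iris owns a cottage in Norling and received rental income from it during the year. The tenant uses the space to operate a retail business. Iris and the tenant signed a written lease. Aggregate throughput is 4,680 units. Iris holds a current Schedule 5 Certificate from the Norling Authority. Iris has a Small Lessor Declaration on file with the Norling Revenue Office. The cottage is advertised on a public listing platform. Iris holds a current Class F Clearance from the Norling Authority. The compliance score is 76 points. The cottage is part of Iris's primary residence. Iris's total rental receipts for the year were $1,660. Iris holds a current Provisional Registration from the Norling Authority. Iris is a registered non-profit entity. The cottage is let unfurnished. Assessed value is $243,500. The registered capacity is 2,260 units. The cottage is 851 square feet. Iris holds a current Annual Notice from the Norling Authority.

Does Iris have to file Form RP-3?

Exception (a): the cottage is part of the primary residence; Iris is a registered non-profit — every condition holds. Applying paragraphs (e)–(j): (e) would limit (a) — aggregate throughput is 4,680 units, less than the 4,870 units limit — but (f) sets (e) aside: (f) applies — a current Provisional Registration is held. (g) would limit (f) — a current Schedule 5 Certificate is held — but (h) sets (g) aside: (h) is engaged — the registered capacity is 2,260 units, less than the 2,710 units limit. (i) is triggered (assessed value is $243,500, meeting the $220,500 threshold), but is set aside by (j): (j) applies — the space is let for business use. Exception (a) stands.
Exception (b) fails — a written lease is in place.
Exception (c) fails — the property is let unfurnished.
Exception (d): total rental receipts for the year are $1,660, below the $1,700 limit; the compliance score is 76 points, below the 79 points limit — every condition holds. However, paragraph (l) must be considered: (l) operates against (d): a current Class F Clearance is held. Exception (d) does not apply.

No — exception (a) applies; Iris is not required to file Form RP-3.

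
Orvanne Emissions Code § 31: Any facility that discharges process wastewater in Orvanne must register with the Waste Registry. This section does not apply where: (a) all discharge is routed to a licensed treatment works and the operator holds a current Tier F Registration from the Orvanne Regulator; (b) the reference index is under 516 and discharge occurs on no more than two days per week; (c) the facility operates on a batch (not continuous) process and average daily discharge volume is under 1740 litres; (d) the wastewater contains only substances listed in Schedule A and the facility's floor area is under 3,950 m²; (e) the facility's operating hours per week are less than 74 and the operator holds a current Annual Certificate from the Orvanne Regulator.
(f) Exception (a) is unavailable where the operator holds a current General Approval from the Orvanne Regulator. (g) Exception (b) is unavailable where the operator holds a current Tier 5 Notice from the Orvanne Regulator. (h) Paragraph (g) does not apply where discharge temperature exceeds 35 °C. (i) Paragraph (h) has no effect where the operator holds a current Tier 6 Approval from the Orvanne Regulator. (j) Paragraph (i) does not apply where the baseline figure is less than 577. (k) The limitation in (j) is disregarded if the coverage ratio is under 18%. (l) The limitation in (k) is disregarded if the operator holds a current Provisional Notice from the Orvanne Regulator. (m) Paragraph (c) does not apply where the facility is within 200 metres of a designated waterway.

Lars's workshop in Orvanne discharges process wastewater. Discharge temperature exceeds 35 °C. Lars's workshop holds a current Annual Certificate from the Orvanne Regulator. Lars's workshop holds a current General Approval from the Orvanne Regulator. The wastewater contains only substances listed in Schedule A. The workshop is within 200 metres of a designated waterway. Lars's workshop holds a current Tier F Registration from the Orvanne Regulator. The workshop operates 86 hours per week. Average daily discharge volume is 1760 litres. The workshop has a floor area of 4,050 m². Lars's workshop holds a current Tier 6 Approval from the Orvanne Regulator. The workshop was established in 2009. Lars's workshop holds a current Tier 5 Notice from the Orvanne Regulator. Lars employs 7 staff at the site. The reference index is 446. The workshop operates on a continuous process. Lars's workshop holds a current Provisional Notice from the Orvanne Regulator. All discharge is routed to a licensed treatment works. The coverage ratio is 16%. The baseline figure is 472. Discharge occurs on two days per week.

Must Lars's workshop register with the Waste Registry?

No — exception (b) applies; Lars's workshop is not required to register with the Waste Registry.

Exception (a) is satisfied on its face — discharge is routed to a licensed treatment works; a current Tier F Registration is held. But: (f) is triggered — a current General Approval is held. (a) is therefore removed.
All of (b)'s requirements are met (the reference index is 446, under the 516 limit; discharge occurs on no more than two days per week). Applying paragraphs (g)–(l): (g) is triggered (a current Tier 5 Notice is held), but is displaced by (h): (h) is triggered — discharge temperature exceeds 35 °C. (i) applies (a current Tier 6 Approval is held), but is itself disapplied by (j): (j) operates against (i): the baseline figure is 472, less than the 577 limit. (k) would limit (j) — the coverage ratio is 16%, under the 18% limit — but (l) sets (k) aside: (l) is engaged — a current Provisional Notice is held. (b) remains available.
Exception (c) fails — the facility operates on a continuous process.
Exception (d) fails — the facility's floor area is 4,050 m², not under 3,950 m².
Exception (e) requires that the facility's operating hours per week are less than 74; but the facility's operating hours per week are 86, not less than 74, so (e) is unavailable.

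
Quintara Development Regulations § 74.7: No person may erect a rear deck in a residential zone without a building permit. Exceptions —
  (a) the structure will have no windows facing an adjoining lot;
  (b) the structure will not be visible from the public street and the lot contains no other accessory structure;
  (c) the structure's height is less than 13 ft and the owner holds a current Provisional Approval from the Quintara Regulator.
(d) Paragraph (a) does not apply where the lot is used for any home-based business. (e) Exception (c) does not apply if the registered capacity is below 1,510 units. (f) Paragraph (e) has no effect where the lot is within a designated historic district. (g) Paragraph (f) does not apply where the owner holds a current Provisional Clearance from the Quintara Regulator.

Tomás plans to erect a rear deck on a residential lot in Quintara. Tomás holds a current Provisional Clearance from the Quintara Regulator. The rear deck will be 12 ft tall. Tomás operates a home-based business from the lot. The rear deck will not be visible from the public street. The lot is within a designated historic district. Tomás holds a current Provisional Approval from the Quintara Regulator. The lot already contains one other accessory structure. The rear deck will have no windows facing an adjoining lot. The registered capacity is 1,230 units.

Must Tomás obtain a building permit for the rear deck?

Yes — Tomás must obtain a building permit.

Exception (a) is satisfied on its face — no windows face an adjoining lot. But: (d) is triggered — a home-based business operates on the lot. Exception (a) does not apply.
Exception (b) fails — the lot already has another accessory structure.
All of (c)'s requirements are met (the structure's height is 12 ft, less than the 13 ft limit; a current Provisional Approval is held). However, paragraphs (e)–(g) must be considered: (e) is engaged — the registered capacity is 1,230 units, below the 1,510 units limit. (f) would limit (e) — the lot is in a historic district — but (g) sets (f) aside: (g) operates against (f): a current Provisional Clearance is held. So (c) is unavailable.
No exception applies. The general rule governs.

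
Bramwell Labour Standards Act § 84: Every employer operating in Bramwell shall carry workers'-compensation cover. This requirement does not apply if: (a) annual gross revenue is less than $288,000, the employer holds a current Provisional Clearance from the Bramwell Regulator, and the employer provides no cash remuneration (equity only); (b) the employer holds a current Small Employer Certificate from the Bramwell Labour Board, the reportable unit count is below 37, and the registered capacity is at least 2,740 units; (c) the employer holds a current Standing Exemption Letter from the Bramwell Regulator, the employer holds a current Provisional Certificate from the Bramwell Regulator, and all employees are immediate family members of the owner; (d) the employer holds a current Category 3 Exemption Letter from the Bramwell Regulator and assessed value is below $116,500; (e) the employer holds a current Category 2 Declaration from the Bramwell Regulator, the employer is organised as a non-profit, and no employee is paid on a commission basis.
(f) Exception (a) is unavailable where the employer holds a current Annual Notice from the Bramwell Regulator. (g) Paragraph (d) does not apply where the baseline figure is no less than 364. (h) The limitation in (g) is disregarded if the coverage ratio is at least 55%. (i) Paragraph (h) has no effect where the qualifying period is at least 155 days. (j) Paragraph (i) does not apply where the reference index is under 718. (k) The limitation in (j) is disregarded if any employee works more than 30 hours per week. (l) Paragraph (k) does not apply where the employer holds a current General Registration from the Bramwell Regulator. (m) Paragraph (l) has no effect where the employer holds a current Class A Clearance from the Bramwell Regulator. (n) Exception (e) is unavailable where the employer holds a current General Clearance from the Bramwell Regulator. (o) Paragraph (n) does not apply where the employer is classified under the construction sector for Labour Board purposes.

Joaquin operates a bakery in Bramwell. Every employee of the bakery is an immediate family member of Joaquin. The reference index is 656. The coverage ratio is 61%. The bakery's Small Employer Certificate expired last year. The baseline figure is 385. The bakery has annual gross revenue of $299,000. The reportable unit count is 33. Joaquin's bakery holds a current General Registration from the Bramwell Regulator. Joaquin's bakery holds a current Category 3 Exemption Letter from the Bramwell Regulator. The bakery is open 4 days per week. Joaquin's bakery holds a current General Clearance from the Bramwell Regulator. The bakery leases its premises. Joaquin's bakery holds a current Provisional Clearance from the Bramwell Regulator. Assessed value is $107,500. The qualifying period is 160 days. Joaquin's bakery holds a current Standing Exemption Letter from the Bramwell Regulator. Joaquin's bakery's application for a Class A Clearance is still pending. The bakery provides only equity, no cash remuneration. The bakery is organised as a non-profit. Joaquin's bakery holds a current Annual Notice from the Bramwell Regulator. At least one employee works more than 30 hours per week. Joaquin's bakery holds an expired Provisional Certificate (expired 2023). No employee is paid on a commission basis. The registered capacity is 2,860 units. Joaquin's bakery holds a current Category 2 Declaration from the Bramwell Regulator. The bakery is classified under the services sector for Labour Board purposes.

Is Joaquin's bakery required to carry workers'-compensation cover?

No — exception (d) applies; Joaquin's bakery is not required to carry workers'-compensation cover.

Exception (a) requires that annual gross revenue is less than $288,000; but annual gross revenue is $299,000, not less than $288,000, so (a) is unavailable.
Exception (b) requires that the employer holds a current Small Employer Certificate from the Bramwell Labour Board; but the Small Employer Certificate has expired, so (b) is unavailable.
Exception (c) fails — no current Provisional Certificate is held.
All of (d)'s requirements are met (a current Category 3 Exemption Letter is held; assessed value is $107,500, below the $116,500 limit). Considering the limiting provisions: (g) would limit (d) — the baseline figure is 385, meeting the 364 threshold — but (h) sets (g) aside: (h) operates — the coverage ratio is 61%, meeting the 55% threshold. (i) would limit (h) — the qualifying period is 160 days, meeting the 155 days threshold — but (j) sets (i) aside: (j) operates against (i): the reference index is 656, under the 718 limit. (k) is engaged (at least one employee exceeds 30 hours/week), but is overridden by (l): (l) operates against (k): a current General Registration is held. (m) is not triggered (the Class A Clearance is not current), so (l) stands. So (d) applies.
Exception (e) is satisfied on its face — a current Category 2 Declaration is held; the employer is a non-profit; no employee is paid on commission. Turning to paragraphs (n)–(o): (n) operates against (e): a current General Clearance is held. (o) is not triggered (the bakery is classified under the services sector), so (n) stands. So (e) is unavailable.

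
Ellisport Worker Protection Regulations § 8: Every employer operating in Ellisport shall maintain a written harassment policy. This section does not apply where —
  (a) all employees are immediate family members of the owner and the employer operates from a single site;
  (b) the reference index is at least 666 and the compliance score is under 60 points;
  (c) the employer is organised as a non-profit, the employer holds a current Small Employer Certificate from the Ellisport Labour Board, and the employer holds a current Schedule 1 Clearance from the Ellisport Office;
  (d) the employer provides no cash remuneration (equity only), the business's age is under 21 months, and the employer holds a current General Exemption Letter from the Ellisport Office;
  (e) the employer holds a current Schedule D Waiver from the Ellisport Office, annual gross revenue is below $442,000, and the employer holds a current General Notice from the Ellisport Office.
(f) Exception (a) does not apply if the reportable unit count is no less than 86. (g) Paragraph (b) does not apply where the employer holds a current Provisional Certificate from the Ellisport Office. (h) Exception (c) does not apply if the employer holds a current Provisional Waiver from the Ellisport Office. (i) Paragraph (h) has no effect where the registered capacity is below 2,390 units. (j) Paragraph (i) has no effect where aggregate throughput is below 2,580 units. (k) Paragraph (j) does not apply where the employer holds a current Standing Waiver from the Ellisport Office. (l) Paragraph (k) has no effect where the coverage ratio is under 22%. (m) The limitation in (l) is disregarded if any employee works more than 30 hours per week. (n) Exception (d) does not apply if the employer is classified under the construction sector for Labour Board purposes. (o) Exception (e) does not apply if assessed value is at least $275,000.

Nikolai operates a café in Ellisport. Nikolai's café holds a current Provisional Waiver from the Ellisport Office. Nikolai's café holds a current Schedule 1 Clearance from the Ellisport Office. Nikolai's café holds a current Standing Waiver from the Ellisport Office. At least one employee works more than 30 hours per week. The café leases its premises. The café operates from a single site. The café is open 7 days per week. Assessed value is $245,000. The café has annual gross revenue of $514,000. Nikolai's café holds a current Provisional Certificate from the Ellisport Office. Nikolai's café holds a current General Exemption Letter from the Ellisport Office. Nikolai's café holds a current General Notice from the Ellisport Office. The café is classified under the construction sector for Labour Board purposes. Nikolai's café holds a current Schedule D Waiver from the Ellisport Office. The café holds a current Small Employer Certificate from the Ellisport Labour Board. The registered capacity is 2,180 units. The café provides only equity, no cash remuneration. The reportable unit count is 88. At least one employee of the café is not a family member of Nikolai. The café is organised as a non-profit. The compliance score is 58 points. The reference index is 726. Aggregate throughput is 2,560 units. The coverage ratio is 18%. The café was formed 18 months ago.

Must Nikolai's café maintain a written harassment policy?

Exception (a) does not apply: at least one employee is not a family member.
Exception (b): the reference index is 726, meeting the 666 threshold; the compliance score is 58 points, under the 60 points limit — every condition holds. Turning to paragraph (g): (g) is triggered — a current Provisional Certificate is held. Exception (b) does not apply.
Exception (c) is satisfied on its face — the employer is a non-profit; a current Small Employer Certificate is held; a current Schedule 1 Clearance is held. Under paragraphs (h)–(m): (h) would limit (c) — a current Provisional Waiver is held — but (i) sets (h) aside: (i) is engaged — the registered capacity is 2,180 units, below the 2,390 units limit. (j) would limit (i) — aggregate throughput is 2,560 units, below the 2,580 units limit — but (k) sets (j) aside: (k) is engaged — a current Standing Waiver is held. (l) would limit (k) — the coverage ratio is 18%, under the 22% limit — but (m) sets (l) aside: (m) operates against (l): at least one employee exceeds 30 hours/week. (c) remains available.
All of (d)'s requirements are met (remuneration is equity-only; the business's age is 18 months, under the 21 months limit; a current General Exemption Letter is held). However, paragraph (n) must be considered: (n) applies — the café is classified under the construction sector. So (d) is unavailable.
Exception (e) does not apply: annual gross revenue is $514,000, not below $442,000.

No — exception (c) applies; Nikolai's café is not required to maintain a written harassment policy.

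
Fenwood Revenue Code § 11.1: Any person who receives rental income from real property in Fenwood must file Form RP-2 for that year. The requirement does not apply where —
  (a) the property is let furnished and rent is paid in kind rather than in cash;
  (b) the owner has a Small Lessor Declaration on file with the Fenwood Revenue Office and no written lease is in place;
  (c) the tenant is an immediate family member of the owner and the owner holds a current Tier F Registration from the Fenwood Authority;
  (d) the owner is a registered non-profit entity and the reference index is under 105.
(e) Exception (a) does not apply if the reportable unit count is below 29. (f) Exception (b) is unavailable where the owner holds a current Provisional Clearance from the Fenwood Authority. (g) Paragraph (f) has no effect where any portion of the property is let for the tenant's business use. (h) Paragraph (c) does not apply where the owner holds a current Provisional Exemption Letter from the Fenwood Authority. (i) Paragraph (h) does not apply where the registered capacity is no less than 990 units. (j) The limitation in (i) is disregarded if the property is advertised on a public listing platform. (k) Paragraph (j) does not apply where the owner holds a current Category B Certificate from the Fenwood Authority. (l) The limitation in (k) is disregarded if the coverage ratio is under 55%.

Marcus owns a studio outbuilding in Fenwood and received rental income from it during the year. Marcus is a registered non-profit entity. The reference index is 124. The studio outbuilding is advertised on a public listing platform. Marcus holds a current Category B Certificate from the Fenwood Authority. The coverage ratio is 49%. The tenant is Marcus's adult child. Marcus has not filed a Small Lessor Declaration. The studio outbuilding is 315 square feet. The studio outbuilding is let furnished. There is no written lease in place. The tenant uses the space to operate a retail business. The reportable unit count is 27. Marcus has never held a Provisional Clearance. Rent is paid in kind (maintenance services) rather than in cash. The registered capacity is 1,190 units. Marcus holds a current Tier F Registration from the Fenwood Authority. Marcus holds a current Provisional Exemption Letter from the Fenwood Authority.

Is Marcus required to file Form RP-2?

Exception (a) is satisfied on its face — the property is let furnished; rent is paid in kind. However, paragraph (e) must be considered: (e) is triggered — the reportable unit count is 27, below the 29 limit. Exception (a) does not apply.
Exception (b) requires that the owner has a Small Lessor Declaration on file with the Fenwood Revenue Office; but no Small Lessor Declaration is on file, so (b) is unavailable.
Exception (c) is satisfied on its face — the tenant is an immediate family member; a current Tier F Registration is held. But applying paragraphs (h)–(l): (h) operates against (c): a current Provisional Exemption Letter is held. (i) is triggered (the registered capacity is 1,190 units, meeting the 990 units threshold), but is itself disapplied by (j): (j) operates against (i): the property is publicly advertised. (k) is triggered (a current Category B Certificate is held), but is itself disapplied by (l): (l) is triggered — the coverage ratio is 49%, under the 55% limit. Exception (c) does not apply.
Exception (d) does not apply: the reference index is 124, not under 105.
No exception is made out. Marcus falls within the general rule.

Yes — Marcus must file Form RP-2.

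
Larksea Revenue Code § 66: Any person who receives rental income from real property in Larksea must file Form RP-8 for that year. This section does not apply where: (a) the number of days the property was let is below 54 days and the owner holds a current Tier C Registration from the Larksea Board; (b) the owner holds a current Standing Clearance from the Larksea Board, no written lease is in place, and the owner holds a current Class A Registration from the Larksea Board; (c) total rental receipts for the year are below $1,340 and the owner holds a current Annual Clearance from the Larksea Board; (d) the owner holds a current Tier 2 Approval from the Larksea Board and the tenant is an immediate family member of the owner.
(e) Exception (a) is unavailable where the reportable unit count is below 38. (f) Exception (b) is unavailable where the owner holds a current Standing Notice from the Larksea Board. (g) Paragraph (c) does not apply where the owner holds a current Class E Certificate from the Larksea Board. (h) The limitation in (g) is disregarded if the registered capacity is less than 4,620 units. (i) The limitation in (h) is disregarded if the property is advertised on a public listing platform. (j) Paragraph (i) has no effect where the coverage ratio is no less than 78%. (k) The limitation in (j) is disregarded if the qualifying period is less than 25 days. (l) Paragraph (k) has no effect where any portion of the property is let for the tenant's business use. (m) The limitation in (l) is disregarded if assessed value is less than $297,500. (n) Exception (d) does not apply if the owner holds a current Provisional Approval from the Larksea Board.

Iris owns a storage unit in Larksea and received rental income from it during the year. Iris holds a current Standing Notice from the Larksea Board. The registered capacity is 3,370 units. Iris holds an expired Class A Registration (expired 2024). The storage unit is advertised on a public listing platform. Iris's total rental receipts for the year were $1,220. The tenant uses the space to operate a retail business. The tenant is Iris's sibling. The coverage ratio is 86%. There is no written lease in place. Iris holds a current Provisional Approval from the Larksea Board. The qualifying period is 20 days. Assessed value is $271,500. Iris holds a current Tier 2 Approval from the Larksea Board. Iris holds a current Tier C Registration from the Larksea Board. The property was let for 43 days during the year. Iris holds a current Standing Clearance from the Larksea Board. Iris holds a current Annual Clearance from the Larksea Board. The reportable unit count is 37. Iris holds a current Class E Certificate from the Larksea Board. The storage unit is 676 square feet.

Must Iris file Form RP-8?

Exception (a) is satisfied on its face — the number of days the property was let is 43 days, below the 54 days limit; a current Tier C Registration is held. However, paragraph (e) must be considered: (e) operates against (a): the reportable unit count is 37, below the 38 limit. So (a) is unavailable.
Exception (b) fails — no current Class A Registration is held.
Exception (c)'s conditions are all satisfied: total rental receipts for the year are $1,220, below the $1,340 limit; a current Annual Clearance is held. But: (g) operates against (c): a current Class E Certificate is held. (h) would limit (g) — the registered capacity is 3,370 units, less than the 4,620 units limit — but (i) sets (h) aside: (i) is engaged — the property is publicly advertised. (j) applies (the coverage ratio is 86%, meeting the 78% threshold), but is set aside by (k): (k) operates — the qualifying period is 20 days, less than the 25 days limit. (l) would limit (k) — the space is let for business use — but (m) sets (l) aside: (m) operates against (l): assessed value is $271,500, less than the $297,500 limit. Exception (c) does not apply.
Exception (d): a current Tier 2 Approval is held; the tenant is an immediate family member — every condition holds. But: (n) is triggered — a current Provisional Approval is held. So (d) is unavailable.
No exception displaces § 66.

Yes — Iris must file Form RP-8.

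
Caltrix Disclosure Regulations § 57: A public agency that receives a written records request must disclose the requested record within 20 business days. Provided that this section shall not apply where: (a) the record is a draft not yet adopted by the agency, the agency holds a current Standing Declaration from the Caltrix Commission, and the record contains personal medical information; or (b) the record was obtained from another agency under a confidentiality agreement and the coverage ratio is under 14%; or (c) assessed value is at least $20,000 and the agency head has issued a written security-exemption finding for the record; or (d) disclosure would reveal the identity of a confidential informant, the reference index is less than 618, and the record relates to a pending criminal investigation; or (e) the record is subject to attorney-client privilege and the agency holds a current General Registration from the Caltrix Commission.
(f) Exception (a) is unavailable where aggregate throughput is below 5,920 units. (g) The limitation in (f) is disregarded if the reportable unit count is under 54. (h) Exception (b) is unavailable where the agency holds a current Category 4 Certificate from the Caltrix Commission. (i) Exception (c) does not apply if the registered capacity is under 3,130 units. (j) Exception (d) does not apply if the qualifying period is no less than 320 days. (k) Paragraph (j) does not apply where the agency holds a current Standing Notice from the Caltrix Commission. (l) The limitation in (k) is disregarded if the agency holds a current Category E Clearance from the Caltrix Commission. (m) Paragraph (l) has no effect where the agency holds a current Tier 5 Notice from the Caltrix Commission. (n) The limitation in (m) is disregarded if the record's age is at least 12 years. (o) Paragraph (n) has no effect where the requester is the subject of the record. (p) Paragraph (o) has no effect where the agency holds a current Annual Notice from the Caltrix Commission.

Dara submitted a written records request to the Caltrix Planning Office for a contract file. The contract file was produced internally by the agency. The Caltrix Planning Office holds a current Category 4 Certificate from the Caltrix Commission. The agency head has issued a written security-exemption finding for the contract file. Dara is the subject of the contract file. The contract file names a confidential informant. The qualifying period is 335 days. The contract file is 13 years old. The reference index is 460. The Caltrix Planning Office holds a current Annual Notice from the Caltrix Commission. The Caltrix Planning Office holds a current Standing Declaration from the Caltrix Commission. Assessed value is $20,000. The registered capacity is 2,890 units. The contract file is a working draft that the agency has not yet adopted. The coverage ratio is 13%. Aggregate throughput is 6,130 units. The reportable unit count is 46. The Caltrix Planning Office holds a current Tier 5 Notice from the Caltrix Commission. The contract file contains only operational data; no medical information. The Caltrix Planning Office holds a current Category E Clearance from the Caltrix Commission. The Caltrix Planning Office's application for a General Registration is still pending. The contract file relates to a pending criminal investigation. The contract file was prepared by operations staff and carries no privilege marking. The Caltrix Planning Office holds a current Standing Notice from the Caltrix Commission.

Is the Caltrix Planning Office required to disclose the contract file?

Exception (a) fails — the contract file contains only operational data.
Exception (b) does not apply: the contract file was produced internally.
Exception (c)'s conditions are all satisfied: assessed value is $20,000, meeting the $20,000 threshold; a written security-exemption finding has been issued. However, paragraph (i) must be considered: (i) operates — the registered capacity is 2,890 units, under the 3,130 units limit. So (c) is unavailable.
All of (d)'s requirements are met (the contract file names a confidential informant; the reference index is 460, less than the 618 limit; the contract file relates to a pending investigation). But applying paragraphs (j)–(p): (j) operates against (d): the qualifying period is 335 days, meeting the 320 days threshold. (k) is engaged (a current Standing Notice is held), but yields to (l): (l) operates against (k): a current Category E Clearance is held. (m) is triggered (a current Tier 5 Notice is held), but yields to (n): (n) operates against (m): the record's age is 13 years, meeting the 12 years threshold. (o) would limit (n) — Dara is the subject of the contract file — but (p) sets (o) aside: (p) applies — a current Annual Notice is held. (d) is therefore removed.
Exception (e) fails — the contract file carries no privilege marking.
No exception applies. The general rule governs.

Yes — the Caltrix Planning Office must disclose the contract file.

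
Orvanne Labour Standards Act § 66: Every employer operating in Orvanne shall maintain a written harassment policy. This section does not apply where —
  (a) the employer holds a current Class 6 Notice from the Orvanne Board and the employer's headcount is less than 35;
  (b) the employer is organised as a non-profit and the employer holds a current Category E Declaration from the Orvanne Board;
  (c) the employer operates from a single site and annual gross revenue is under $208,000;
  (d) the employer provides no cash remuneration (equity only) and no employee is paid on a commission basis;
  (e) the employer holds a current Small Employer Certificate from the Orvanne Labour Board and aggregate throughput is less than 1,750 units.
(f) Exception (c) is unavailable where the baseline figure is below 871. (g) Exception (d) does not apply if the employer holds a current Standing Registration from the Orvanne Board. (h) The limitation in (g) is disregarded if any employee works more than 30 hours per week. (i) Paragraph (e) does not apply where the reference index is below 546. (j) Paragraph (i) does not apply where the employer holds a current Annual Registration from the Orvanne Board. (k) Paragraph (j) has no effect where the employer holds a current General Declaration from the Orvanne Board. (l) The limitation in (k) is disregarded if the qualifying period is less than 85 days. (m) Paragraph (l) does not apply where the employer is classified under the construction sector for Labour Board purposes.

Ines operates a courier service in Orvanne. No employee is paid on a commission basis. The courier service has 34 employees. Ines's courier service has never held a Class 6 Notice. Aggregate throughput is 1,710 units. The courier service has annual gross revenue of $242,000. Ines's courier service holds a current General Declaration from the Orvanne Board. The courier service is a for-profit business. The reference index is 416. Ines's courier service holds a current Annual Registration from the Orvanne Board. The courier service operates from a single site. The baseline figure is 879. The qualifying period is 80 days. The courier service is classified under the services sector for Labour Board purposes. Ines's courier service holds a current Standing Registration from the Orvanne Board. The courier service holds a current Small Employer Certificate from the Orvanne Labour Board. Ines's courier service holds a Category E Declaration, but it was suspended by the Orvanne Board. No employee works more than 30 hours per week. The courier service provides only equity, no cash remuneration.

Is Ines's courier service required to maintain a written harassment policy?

Exception (a) fails — the Class 6 Notice is not current.
Exception (b) requires that the employer is organised as a non-profit; but the employer is for-profit, so (b) is unavailable.
Exception (c) requires that annual gross revenue is under $208,000; but annual gross revenue is $242,000, not under $208,000, so (c) is unavailable.
Exception (d) is satisfied on its face — remuneration is equity-only; no employee is paid on commission. But: (g) operates against (d): a current Standing Registration is held. (h), which would lift (g), does not operate here — no employee exceeds 30 hours/week. (d) is therefore removed.
Exception (e)'s conditions are all satisfied: a current Small Employer Certificate is held; aggregate throughput is 1,710 units, less than the 1,750 units limit. Applying paragraphs (i)–(m): (i) applies (the reference index is 416, below the 546 limit), but is displaced by (j): (j) operates against (i): a current Annual Registration is held. (k) applies (a current General Declaration is held), but is overridden by (l): (l) applies — the qualifying period is 80 days, less than the 85 days limit. (m), which would lift (l), is not engaged — the courier service is classified under the services sector. So (e) applies.

No — exception (e) applies; Ines's courier service is not required to maintain a written harassment policy.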